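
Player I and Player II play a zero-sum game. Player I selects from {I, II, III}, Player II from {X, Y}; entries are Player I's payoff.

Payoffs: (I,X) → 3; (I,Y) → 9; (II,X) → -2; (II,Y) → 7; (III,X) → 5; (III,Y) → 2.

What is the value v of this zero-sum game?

13/3

Row minima: I → 3, II → -2, III → 2; maximin = 3.
Column maxima: X → 5, Y → 9; minimax = 5.
3 ≠ 5, so there is no saddle point; optimal play is mixed.
II is strictly dominated by I, so Player I never plays it.
On the remaining 2×2 (I, III vs X, Y):
Let Player I play I with probability p. Expected payoff against X: 3p + 5(1−p) = −2p + 5; against Y: 9p + 2(1−p) = 7p + 2.
Setting these equal: −2p + 5 = 7p + 2 ⇒ −9p = -3 ⇒ p = 1/3, and the value is (-2)·(1/3) + 5 = 13/3.
For Player II: with q = P(X), equating I's and III's payoffs gives −6q + 9 = 3q + 2 ⇒ q = 7/9.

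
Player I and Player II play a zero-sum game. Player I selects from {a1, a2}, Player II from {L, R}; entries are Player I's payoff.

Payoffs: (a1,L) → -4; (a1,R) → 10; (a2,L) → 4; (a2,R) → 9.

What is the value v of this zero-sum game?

4

Row minima: a1 → -4, a2 → 4; maximin = 4.
Column maxima: L → 4, R → 10; minimax = 4.
Since maximin = minimax = 4, there is a saddle point and the value is 4.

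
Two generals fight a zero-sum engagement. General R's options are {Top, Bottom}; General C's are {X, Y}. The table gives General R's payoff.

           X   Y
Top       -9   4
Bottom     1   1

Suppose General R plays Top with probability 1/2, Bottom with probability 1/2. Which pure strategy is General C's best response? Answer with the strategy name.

X

If General C plays X, General R's expected payoff is (1/2)·(-9) + (1/2)·1 = -4.
If General C plays Y, General R's expected payoff is (1/2)·4 + (1/2)·1 = 5/2.
General C minimizes General R's payoff; the smallest is -4, so the best response is X.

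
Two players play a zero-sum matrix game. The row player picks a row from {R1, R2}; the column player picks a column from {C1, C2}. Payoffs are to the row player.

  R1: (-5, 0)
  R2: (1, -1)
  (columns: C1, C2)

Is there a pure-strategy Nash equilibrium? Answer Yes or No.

No

Row minima: R1 → -5, R2 → -1; maximin = -1.
Column maxima: C1 → 1, C2 → 0; minimax = 0.
-1 ≠ 0, so no pure-strategy equilibrium exists.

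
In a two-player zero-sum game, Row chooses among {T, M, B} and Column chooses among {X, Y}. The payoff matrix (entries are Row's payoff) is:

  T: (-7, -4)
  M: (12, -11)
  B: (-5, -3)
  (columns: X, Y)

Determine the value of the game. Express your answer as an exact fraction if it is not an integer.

Row minima: T → -7, M → -11, B → -5; maximin = -5.
Column maxima: X → 12, Y → -3; minimax = -3.
-5 ≠ -3, so there is no saddle point; optimal play is mixed.
T is strictly dominated by B, so Row never plays it.
On the remaining 2×2 (M, B vs X, Y):
Let Row play M with probability p. Expected payoff against X: 12p + (-5)(1−p) = 17p − 5; against Y: (-11)p + (-3)(1−p) = −8p − 3.
Setting these equal: 17p − 5 = −8p − 3 ⇒ 25p = 2 ⇒ p = 2/25, and the value is (17)·(2/25) − 5 = -91/25.
For Column: with q = P(X), equating M's and B's payoffs gives 23q − 11 = −2q − 3 ⇒ q = 8/25.

-91/25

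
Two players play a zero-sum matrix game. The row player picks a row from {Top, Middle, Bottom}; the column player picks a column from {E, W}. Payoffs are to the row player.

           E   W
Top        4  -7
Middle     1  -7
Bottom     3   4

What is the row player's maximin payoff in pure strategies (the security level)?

Row minima: Top → -7, Middle → -7, Bottom → 3.
The best of these is 3.

3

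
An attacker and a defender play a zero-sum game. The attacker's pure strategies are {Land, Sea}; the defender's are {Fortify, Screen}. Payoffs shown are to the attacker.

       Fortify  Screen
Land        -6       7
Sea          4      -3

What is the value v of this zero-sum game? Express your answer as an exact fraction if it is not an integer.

1/2

Row minima: Land → -6, Sea → -3; maximin = -3.
Column maxima: Fortify → 4, Screen → 7; minimax = 4.
-3 ≠ 4, so there is no saddle point; optimal play is mixed.
Let the attacker play Land with probability p. Expected payoff against Fortify: (-6)p + 4(1−p) = −10p + 4; against Screen: 7p + (-3)(1−p) = 10p − 3.
Setting these equal: −10p + 4 = 10p − 3 ⇒ −20p = -7 ⇒ p = 7/20, and the value is (-10)·(7/20) + 4 = 1/2.
For the defender: with q = P(Fortify), equating Land's and Sea's payoffs gives −13q + 7 = 7q − 3 ⇒ q = 1/2.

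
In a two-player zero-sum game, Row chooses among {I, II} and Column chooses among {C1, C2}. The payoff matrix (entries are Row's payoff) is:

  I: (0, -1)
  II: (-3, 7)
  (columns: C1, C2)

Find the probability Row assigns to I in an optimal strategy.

10/11

Row minima: I → -1, II → -3; maximin = -1.
Column maxima: C1 → 0, C2 → 7; minimax = 0.
-1 ≠ 0, so there is no saddle point; optimal play is mixed.
Let Row play I with probability p. Expected payoff against C1: 0p + (-3)(1−p) = 3p − 3; against C2: (-1)p + 7(1−p) = −8p + 7.
Setting these equal: 3p − 3 = −8p + 7 ⇒ 11p = 10 ⇒ p = 10/11, and the value is (3)·(10/11) − 3 = -3/11.
For Column: with q = P(C1), equating I's and II's payoffs gives q − 1 = −10q + 7 ⇒ q = 8/11.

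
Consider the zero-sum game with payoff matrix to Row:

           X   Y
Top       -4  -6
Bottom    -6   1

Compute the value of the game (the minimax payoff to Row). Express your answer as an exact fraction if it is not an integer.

-40/9

Row minima: Top → -6, Bottom → -6; maximin = -6.
Column maxima: X → -4, Y → 1; minimax = -4.
-6 ≠ -4, so there is no saddle point; optimal play is mixed.
Let Row play Top with probability p. Expected payoff against X: (-4)p + (-6)(1−p) = 2p − 6; against Y: (-6)p + 1(1−p) = −7p + 1.
Setting these equal: 2p − 6 = −7p + 1 ⇒ 9p = 7 ⇒ p = 7/9, and the value is (2)·(7/9) − 6 = -40/9.
For Column: with q = P(X), equating Top's and Bottom's payoffs gives 2q − 6 = −7q + 1 ⇒ q = 7/9.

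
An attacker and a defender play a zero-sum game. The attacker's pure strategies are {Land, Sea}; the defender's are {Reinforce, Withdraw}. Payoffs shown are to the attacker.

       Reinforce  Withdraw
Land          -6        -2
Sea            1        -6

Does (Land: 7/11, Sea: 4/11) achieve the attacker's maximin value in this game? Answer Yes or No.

Against Reinforce this mix gives (7/11)·(-6) + (4/11)·1 = -38/11.
Against Withdraw this mix gives (7/11)·(-2) + (4/11)·(-6) = -38/11.
All of the defender's active replies (Reinforce, Withdraw) yield -38/11, and no column does worse for the attacker. The mix makes the defender indifferent and guarantees -38/11, so it is optimal.

Yes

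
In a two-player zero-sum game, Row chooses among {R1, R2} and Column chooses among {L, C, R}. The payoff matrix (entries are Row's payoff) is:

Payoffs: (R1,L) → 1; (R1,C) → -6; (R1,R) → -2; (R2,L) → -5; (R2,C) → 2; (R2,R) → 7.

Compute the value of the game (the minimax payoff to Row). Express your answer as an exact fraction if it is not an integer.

-2

Row minima: R1 → -6, R2 → -5; maximin = -5.
Column maxima: L → 1, C → 2, R → 7; minimax = 1.
-5 ≠ 1, so there is no saddle point; optimal play is mixed.
R is strictly dominated by C (it gives Row strictly more in every row), so Column never plays it.
On the remaining 2×2 (R1, R2 vs L, C):
Let Row play R1 with probability p. Expected payoff against L: 1p + (-5)(1−p) = 6p − 5; against C: (-6)p + 2(1−p) = −8p + 2.
Setting these equal: 6p − 5 = −8p + 2 ⇒ 14p = 7 ⇒ p = 1/2, and the value is (6)·(1/2) − 5 = -2.
For Column: with q = P(L), equating R1's and R2's payoffs gives 7q − 6 = −7q + 2 ⇒ q = 4/7.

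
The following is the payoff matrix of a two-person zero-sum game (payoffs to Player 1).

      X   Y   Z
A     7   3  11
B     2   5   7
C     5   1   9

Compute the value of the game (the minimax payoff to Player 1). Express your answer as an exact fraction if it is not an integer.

Row minima: A → 3, B → 2, C → 1; maximin = 3.
Column maxima: X → 7, Y → 5, Z → 11; minimax = 5.
3 ≠ 5, so there is no saddle point; optimal play is mixed.
C is strictly dominated by A, so Player 1 never plays it.
Z is strictly dominated by X (it gives Player 1 strictly more in every row), so Player 2 never plays it.
On the remaining 2×2 (A, B vs X, Y):
Let Player 1 play A with probability p. Expected payoff against X: 7p + 2(1−p) = 5p + 2; against Y: 3p + 5(1−p) = −2p + 5.
Setting these equal: 5p + 2 = −2p + 5 ⇒ 7p = 3 ⇒ p = 3/7, and the value is (5)·(3/7) + 2 = 29/7.
For Player 2: with q = P(X), equating A's and B's payoffs gives 4q + 3 = −3q + 5 ⇒ q = 2/7.

29/7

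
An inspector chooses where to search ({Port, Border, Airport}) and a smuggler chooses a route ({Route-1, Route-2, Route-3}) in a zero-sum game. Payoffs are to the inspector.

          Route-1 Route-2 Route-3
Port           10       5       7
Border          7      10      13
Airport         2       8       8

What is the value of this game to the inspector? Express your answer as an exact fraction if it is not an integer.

Row minima: Port → 5, Border → 7, Airport → 2; maximin = 7.
Column maxima: Route-1 → 10, Route-2 → 10, Route-3 → 13; minimax = 10.
7 ≠ 10, so there is no saddle point; optimal play is mixed.
Airport is strictly dominated by Border, so the inspector never plays it.
With Airport eliminated, Route-3 is strictly dominated by Route-2 (it gives the inspector strictly more in every remaining row), so the smuggler never plays it.
On the remaining 2×2 (Port, Border vs Route-1, Route-2):
Let the inspector play Port with probability p. Expected payoff against Route-1: 10p + 7(1−p) = 3p + 7; against Route-2: 5p + 10(1−p) = −5p + 10.
Setting these equal: 3p + 7 = −5p + 10 ⇒ 8p = 3 ⇒ p = 3/8, and the value is (3)·(3/8) + 7 = 65/8.
For the smuggler: with q = P(Route-1), equating Port's and Border's payoffs gives 5q + 5 = −3q + 10 ⇒ q = 5/8.

65/8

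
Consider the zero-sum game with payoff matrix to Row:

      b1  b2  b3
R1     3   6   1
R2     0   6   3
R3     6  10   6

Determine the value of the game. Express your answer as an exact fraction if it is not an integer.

6

Row minima: R1 → 1, R2 → 0, R3 → 6; maximin = 6.
Column maxima: b1 → 6, b2 → 10, b3 → 6; minimax = 6.
Since maximin = minimax = 6, there is a saddle point and the value is 6.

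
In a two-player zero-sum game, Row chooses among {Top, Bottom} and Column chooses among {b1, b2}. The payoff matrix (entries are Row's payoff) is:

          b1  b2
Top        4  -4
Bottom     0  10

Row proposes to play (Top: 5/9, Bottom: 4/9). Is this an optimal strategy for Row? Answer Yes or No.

Yes

Against b1 this mix gives (5/9)·4 + (4/9)·0 = 20/9.
Against b2 this mix gives (5/9)·(-4) + (4/9)·10 = 20/9.
All of Column's active replies (b1, b2) yield 20/9, and no column does worse for Row. The mix makes Column indifferent and guarantees 20/9, so it is optimal.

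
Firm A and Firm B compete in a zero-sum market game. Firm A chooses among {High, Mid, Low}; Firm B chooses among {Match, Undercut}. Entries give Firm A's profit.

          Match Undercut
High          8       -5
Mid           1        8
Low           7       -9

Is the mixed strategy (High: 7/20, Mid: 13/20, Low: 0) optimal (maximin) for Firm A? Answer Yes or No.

Yes

Against Match this mix gives (7/20)·8 + (13/20)·1 = 69/20.
Against Undercut this mix gives (7/20)·(-5) + (13/20)·8 = 69/20.
All of Firm B's active replies (Match, Undercut) yield 69/20, and no column does worse for Firm A. The mix makes Firm B indifferent and guarantees 69/20, so it is optimal.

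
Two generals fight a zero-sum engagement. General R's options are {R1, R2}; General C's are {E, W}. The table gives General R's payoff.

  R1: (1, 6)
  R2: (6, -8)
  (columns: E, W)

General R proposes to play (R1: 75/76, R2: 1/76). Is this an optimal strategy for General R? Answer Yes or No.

No

Against E this mix gives (75/76)·1 + (1/76)·6 = 81/76.
Against W this mix gives (75/76)·6 + (1/76)·(-8) = 221/38.
General C will play E, holding General R to 81/76. Shifting weight toward the row that does better against E would raise this floor (the equalizing mix achieves 44/19 against both E and W), so the proposed strategy is not optimal.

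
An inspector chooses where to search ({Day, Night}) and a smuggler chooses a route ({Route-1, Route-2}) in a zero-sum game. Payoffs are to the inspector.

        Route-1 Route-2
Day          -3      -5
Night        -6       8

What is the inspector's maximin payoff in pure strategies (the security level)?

-5

Row minima: Day → -5, Night → -6.
The best of these is -5.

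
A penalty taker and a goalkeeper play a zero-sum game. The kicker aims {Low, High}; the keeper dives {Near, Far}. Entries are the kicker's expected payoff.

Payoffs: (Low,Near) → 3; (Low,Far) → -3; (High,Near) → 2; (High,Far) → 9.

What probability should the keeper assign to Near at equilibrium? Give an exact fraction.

Row minima: Low → -3, High → 2; maximin = 2.
Column maxima: Near → 3, Far → 9; minimax = 3.
2 ≠ 3, so there is no saddle point; optimal play is mixed.
Let the kicker play Low with probability p. Expected payoff against Near: 3p + 2(1−p) = p + 2; against Far: (-3)p + 9(1−p) = −12p + 9.
Setting these equal: p + 2 = −12p + 9 ⇒ 13p = 7 ⇒ p = 7/13, and the value is (1)·(7/13) + 2 = 33/13.
For the keeper: with q = P(Near), equating Low's and High's payoffs gives 6q − 3 = −7q + 9 ⇒ q = 12/13.

12/13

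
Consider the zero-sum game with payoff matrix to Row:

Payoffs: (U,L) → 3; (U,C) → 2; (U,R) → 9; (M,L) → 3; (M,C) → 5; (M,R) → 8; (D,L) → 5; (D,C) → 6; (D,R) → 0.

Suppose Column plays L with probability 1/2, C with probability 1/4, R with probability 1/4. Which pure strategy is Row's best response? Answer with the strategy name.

Expected payoff of U: (1/2)·3 + (1/4)·2 + (1/4)·9 = 17/4.
Expected payoff of M: (1/2)·3 + (1/4)·5 + (1/4)·8 = 19/4.
Expected payoff of D: (1/2)·5 + (1/4)·6 + (1/4)·0 = 4.
The largest is 19/4, so Row's best response is M.

M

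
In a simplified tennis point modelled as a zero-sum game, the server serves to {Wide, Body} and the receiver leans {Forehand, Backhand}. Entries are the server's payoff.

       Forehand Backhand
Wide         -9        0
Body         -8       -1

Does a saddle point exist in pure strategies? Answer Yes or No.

Yes

Row minima: Wide → -9, Body → -8; maximin = -8.
Column maxima: Forehand → -8, Backhand → 0; minimax = -8.
maximin = minimax = -8, so a saddle point exists.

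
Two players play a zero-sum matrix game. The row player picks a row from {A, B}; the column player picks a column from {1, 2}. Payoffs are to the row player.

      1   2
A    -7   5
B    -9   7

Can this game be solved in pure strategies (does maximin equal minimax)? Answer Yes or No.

Yes

Row minima: A → -7, B → -9; maximin = -7.
Column maxima: 1 → -7, 2 → 7; minimax = -7.
maximin = minimax = -7, so a saddle point exists.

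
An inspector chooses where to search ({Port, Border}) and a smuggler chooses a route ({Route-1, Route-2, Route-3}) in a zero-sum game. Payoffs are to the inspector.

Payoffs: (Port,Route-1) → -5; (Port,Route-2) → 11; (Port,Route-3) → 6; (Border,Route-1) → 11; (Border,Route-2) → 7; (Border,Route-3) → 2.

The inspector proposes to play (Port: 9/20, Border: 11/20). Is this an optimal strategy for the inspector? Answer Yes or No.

Yes

Against Route-1 this mix gives (9/20)·(-5) + (11/20)·11 = 19/5.
Against Route-2 this mix gives (9/20)·11 + (11/20)·7 = 44/5.
Against Route-3 this mix gives (9/20)·6 + (11/20)·2 = 19/5.
All of the smuggler's active replies (Route-1, Route-3) yield 19/5, and no column does worse for the inspector. The mix makes the smuggler indifferent and guarantees 19/5, so it is optimal.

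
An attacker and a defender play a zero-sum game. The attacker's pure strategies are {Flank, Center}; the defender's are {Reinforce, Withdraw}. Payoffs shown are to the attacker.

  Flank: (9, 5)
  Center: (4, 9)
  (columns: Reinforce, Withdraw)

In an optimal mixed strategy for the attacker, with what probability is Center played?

4/9

Row minima: Flank → 5, Center → 4; maximin = 5.
Column maxima: Reinforce → 9, Withdraw → 9; minimax = 9.
5 ≠ 9, so there is no saddle point; optimal play is mixed.
Let the attacker play Flank with probability p. Expected payoff against Reinforce: 9p + 4(1−p) = 5p + 4; against Withdraw: 5p + 9(1−p) = −4p + 9.
Setting these equal: 5p + 4 = −4p + 9 ⇒ 9p = 5 ⇒ p = 5/9, and the value is (5)·(5/9) + 4 = 61/9.
For the defender: with q = P(Reinforce), equating Flank's and Center's payoffs gives 4q + 5 = −5q + 9 ⇒ q = 4/9.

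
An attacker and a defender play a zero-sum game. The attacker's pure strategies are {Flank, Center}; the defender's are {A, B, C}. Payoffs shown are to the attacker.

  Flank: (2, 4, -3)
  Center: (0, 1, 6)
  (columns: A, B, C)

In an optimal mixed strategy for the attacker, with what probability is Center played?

Row minima: Flank → -3, Center → 0; maximin = 0.
Column maxima: A → 2, B → 4, C → 6; minimax = 2.
0 ≠ 2, so there is no saddle point; optimal play is mixed.
B is strictly dominated by A (it gives the attacker strictly more in every row), so the defender never plays it.
On the remaining 2×2 (Flank, Center vs A, C):
Let the attacker play Flank with probability p. Expected payoff against A: 2p + 0(1−p) = 2p; against C: (-3)p + 6(1−p) = −9p + 6.
Setting these equal: 2p = −9p + 6 ⇒ 11p = 6 ⇒ p = 6/11, and the value is (2)·(6/11) = 12/11.
For the defender: with q = P(A), equating Flank's and Center's payoffs gives 5q − 3 = −6q + 6 ⇒ q = 9/11.

5/11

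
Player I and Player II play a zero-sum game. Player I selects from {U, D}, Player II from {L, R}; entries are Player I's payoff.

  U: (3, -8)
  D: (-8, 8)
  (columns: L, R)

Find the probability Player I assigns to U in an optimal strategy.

16/27

Row minima: U → -8, D → -8; maximin = -8.
Column maxima: L → 3, R → 8; minimax = 3.
-8 ≠ 3, so there is no saddle point; optimal play is mixed.
Let Player I play U with probability p. Expected payoff against L: 3p + (-8)(1−p) = 11p − 8; against R: (-8)p + 8(1−p) = −16p + 8.
Setting these equal: 11p − 8 = −16p + 8 ⇒ 27p = 16 ⇒ p = 16/27, and the value is (11)·(16/27) − 8 = -40/27.
For Player II: with q = P(L), equating U's and D's payoffs gives 11q − 8 = −16q + 8 ⇒ q = 16/27.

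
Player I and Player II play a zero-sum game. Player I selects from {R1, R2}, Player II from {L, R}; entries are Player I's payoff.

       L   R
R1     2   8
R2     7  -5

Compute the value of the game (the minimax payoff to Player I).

Row minima: R1 → 2, R2 → -5; maximin = 2.
Column maxima: L → 7, R → 8; minimax = 7.
2 ≠ 7, so there is no saddle point; optimal play is mixed.
Let Player I play R1 with probability p. Expected payoff against L: 2p + 7(1−p) = −5p + 7; against R: 8p + (-5)(1−p) = 13p − 5.
Setting these equal: −5p + 7 = 13p − 5 ⇒ −18p = -12 ⇒ p = 2/3, and the value is (-5)·(2/3) + 7 = 11/3.
For Player II: with q = P(L), equating R1's and R2's payoffs gives −6q + 8 = 12q − 5 ⇒ q = 13/18.

11/3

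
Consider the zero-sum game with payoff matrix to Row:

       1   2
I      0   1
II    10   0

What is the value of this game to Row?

10/11

Row minima: I → 0, II → 0; maximin = 0.
Column maxima: 1 → 10, 2 → 1; minimax = 1.
0 ≠ 1, so there is no saddle point; optimal play is mixed.
Let Row play I with probability p. Expected payoff against 1: 0p + 10(1−p) = −10p + 10; against 2: 1p + 0(1−p) = p.
Setting these equal: −10p + 10 = p ⇒ −11p = -10 ⇒ p = 10/11, and the value is (-10)·(10/11) + 10 = 10/11.
For Column: with q = P(1), equating I's and II's payoffs gives −q + 1 = 10q ⇒ q = 1/11.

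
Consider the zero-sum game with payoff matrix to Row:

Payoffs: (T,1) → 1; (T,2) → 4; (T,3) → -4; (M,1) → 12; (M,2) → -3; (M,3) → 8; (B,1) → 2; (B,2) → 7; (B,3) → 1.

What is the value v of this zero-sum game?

59/17

Row minima: T → -4, M → -3, B → 1; maximin = 1.
Column maxima: 1 → 12, 2 → 7, 3 → 8; minimax = 7.
1 ≠ 7, so there is no saddle point; optimal play is mixed.
T is strictly dominated by B, so Row never plays it.
1 is strictly dominated by 3 (it gives Row strictly more in every row), so Column never plays it.
On the remaining 2×2 (M, B vs 2, 3):
Let Row play M with probability p. Expected payoff against 2: (-3)p + 7(1−p) = −10p + 7; against 3: 8p + 1(1−p) = 7p + 1.
Setting these equal: −10p + 7 = 7p + 1 ⇒ −17p = -6 ⇒ p = 6/17, and the value is (-10)·(6/17) + 7 = 59/17.
For Column: with q = P(2), equating M's and B's payoffs gives −11q + 8 = 6q + 1 ⇒ q = 7/17.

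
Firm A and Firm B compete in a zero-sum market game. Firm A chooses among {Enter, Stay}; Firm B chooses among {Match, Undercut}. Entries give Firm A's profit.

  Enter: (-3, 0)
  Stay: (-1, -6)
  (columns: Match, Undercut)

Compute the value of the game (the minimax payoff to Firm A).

Row minima: Enter → -3, Stay → -6; maximin = -3.
Column maxima: Match → -1, Undercut → 0; minimax = -1.
-3 ≠ -1, so there is no saddle point; optimal play is mixed.
Let Firm A play Enter with probability p. Expected payoff against Match: (-3)p + (-1)(1−p) = −2p − 1; against Undercut: 0p + (-6)(1−p) = 6p − 6.
Setting these equal: −2p − 1 = 6p − 6 ⇒ −8p = -5 ⇒ p = 5/8, and the value is (-2)·(5/8) − 1 = -9/4.
For Firm B: with q = P(Match), equating Enter's and Stay's payoffs gives −3q = 5q − 6 ⇒ q = 3/4.

-9/4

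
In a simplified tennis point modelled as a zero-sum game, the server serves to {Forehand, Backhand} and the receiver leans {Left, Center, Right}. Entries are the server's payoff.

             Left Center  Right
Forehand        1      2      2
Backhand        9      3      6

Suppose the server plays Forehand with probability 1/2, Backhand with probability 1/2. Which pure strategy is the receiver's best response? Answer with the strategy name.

Center

If the receiver plays Left, the server's expected payoff is (1/2)·1 + (1/2)·9 = 5.
If the receiver plays Center, the server's expected payoff is (1/2)·2 + (1/2)·3 = 5/2.
If the receiver plays Right, the server's expected payoff is (1/2)·2 + (1/2)·6 = 4.
The receiver minimizes the server's payoff; the smallest is 5/2, so the best response is Center.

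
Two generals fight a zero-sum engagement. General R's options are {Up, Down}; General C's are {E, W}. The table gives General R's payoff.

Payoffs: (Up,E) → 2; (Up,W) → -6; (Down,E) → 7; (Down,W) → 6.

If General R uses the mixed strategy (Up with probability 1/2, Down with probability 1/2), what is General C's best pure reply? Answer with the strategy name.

W

If General C plays E, General R's expected payoff is (1/2)·2 + (1/2)·7 = 9/2.
If General C plays W, General R's expected payoff is (1/2)·(-6) + (1/2)·6 = 0.
General C minimizes General R's payoff; the smallest is 0, so the best response is W.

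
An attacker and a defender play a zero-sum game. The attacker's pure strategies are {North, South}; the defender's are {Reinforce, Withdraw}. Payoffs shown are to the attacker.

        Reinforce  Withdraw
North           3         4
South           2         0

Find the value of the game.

Row minima: North → 3, South → 0; maximin = 3.
Column maxima: Reinforce → 3, Withdraw → 4; minimax = 3.
Since maximin = minimax = 3, there is a saddle point and the value is 3.

3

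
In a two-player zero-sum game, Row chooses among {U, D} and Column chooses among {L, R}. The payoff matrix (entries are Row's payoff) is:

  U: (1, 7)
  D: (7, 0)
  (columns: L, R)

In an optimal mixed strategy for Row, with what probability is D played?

Row minima: U → 1, D → 0; maximin = 1.
Column maxima: L → 7, R → 7; minimax = 7.
1 ≠ 7, so there is no saddle point; optimal play is mixed.
Let Row play U with probability p. Expected payoff against L: 1p + 7(1−p) = −6p + 7; against R: 7p + 0(1−p) = 7p.
Setting these equal: −6p + 7 = 7p ⇒ −13p = -7 ⇒ p = 7/13, and the value is (-6)·(7/13) + 7 = 49/13.
For Column: with q = P(L), equating U's and D's payoffs gives −6q + 7 = 7q ⇒ q = 7/13.

6/13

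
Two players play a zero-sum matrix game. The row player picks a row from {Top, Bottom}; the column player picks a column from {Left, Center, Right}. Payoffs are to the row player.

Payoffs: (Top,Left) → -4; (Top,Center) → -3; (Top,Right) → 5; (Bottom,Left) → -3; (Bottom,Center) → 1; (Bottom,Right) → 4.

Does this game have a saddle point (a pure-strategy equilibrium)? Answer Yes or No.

Yes

Row minima: Top → -4, Bottom → -3; maximin = -3.
Column maxima: Left → -3, Center → 1, Right → 5; minimax = -3.
maximin = minimax = -3, so a saddle point exists.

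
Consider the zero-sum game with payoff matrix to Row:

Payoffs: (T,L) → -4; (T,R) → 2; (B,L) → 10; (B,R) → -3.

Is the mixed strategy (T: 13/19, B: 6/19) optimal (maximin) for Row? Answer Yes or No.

Against L this mix gives (13/19)·(-4) + (6/19)·10 = 8/19.
Against R this mix gives (13/19)·2 + (6/19)·(-3) = 8/19.
All of Column's active replies (L, R) yield 8/19, and no column does worse for Row. The mix makes Column indifferent and guarantees 8/19, so it is optimal.

Yes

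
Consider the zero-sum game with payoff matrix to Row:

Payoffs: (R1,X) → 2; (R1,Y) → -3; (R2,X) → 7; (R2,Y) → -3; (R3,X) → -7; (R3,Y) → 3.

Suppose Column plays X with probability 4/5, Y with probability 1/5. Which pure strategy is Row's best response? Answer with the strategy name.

R2

Expected payoff of R1: (4/5)·2 + (1/5)·(-3) = 1.
Expected payoff of R2: (4/5)·7 + (1/5)·(-3) = 5.
Expected payoff of R3: (4/5)·(-7) + (1/5)·3 = -5.
The largest is 5, so Row's best response is R2.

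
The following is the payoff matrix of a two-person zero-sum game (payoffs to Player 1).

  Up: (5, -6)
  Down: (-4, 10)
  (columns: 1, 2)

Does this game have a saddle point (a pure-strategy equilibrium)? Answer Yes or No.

No

Row minima: Up → -6, Down → -4; maximin = -4.
Column maxima: 1 → 5, 2 → 10; minimax = 5.
-4 ≠ 5, so no pure-strategy equilibrium exists.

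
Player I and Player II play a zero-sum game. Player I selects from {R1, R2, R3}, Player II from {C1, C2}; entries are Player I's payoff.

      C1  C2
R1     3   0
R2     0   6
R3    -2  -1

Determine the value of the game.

2

Row minima: R1 → 0, R2 → 0, R3 → -2; maximin = 0.
Column maxima: C1 → 3, C2 → 6; minimax = 3.
0 ≠ 3, so there is no saddle point; optimal play is mixed.
R3 is strictly dominated by R1, so Player I never plays it.
On the remaining 2×2 (R1, R2 vs C1, C2):
Let Player I play R1 with probability p. Expected payoff against C1: 3p + 0(1−p) = 3p; against C2: 0p + 6(1−p) = −6p + 6.
Setting these equal: 3p = −6p + 6 ⇒ 9p = 6 ⇒ p = 2/3, and the value is (3)·(2/3) = 2.
For Player II: with q = P(C1), equating R1's and R2's payoffs gives 3q = −6q + 6 ⇒ q = 2/3.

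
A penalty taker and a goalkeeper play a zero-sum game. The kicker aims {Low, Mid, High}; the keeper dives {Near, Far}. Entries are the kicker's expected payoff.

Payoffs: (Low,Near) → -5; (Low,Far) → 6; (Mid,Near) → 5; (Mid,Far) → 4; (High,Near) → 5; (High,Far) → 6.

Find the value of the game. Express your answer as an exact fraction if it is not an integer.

Row minima: Low → -5, Mid → 4, High → 5; maximin = 5.
Column maxima: Near → 5, Far → 6; minimax = 5.
Since maximin = minimax = 5, there is a saddle point and the value is 5.

5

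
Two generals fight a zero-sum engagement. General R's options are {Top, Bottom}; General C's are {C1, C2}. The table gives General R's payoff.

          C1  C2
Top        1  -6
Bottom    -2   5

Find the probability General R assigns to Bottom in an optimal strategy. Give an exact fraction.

Row minima: Top → -6, Bottom → -2; maximin = -2.
Column maxima: C1 → 1, C2 → 5; minimax = 1.
-2 ≠ 1, so there is no saddle point; optimal play is mixed.
Let General R play Top with probability p. Expected payoff against C1: 1p + (-2)(1−p) = 3p − 2; against C2: (-6)p + 5(1−p) = −11p + 5.
Setting these equal: 3p − 2 = −11p + 5 ⇒ 14p = 7 ⇒ p = 1/2, and the value is (3)·(1/2) − 2 = -1/2.
For General C: with q = P(C1), equating Top's and Bottom's payoffs gives 7q − 6 = −7q + 5 ⇒ q = 11/14.

1/2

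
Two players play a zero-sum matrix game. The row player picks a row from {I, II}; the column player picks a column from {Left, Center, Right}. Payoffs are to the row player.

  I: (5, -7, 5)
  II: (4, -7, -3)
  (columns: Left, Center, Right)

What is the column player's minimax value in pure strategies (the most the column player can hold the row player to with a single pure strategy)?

Column maxima: Left → 5, Center → -7, Right → 5.
The smallest of these is -7.

-7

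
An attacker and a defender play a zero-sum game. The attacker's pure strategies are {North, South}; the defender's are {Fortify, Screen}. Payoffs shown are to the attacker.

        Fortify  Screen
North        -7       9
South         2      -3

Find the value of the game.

Row minima: North → -7, South → -3; maximin = -3.
Column maxima: Fortify → 2, Screen → 9; minimax = 2.
-3 ≠ 2, so there is no saddle point; optimal play is mixed.
Let the attacker play North with probability p. Expected payoff against Fortify: (-7)p + 2(1−p) = −9p + 2; against Screen: 9p + (-3)(1−p) = 12p − 3.
Setting these equal: −9p + 2 = 12p − 3 ⇒ −21p = -5 ⇒ p = 5/21, and the value is (-9)·(5/21) + 2 = -1/7.
For the defender: with q = P(Fortify), equating North's and South's payoffs gives −16q + 9 = 5q − 3 ⇒ q = 4/7.

-1/7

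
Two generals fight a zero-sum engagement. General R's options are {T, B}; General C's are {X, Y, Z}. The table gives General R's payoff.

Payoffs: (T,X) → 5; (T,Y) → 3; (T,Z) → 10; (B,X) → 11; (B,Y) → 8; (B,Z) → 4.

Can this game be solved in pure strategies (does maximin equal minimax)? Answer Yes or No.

Row minima: T → 3, B → 4; maximin = 4.
Column maxima: X → 11, Y → 8, Z → 10; minimax = 8.
4 ≠ 8, so no pure-strategy equilibrium exists.

No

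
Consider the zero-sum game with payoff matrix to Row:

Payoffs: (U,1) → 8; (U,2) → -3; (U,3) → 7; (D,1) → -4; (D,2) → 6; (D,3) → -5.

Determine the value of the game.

9/7

Row minima: U → -3, D → -5; maximin = -3.
Column maxima: 1 → 8, 2 → 6, 3 → 7; minimax = 6.
-3 ≠ 6, so there is no saddle point; optimal play is mixed.
1 is strictly dominated by 3 (it gives Row strictly more in every row), so Column never plays it.
On the remaining 2×2 (U, D vs 2, 3):
Let Row play U with probability p. Expected payoff against 2: (-3)p + 6(1−p) = −9p + 6; against 3: 7p + (-5)(1−p) = 12p − 5.
Setting these equal: −9p + 6 = 12p − 5 ⇒ −21p = -11 ⇒ p = 11/21, and the value is (-9)·(11/21) + 6 = 9/7.
For Column: with q = P(2), equating U's and D's payoffs gives −10q + 7 = 11q − 5 ⇒ q = 4/7.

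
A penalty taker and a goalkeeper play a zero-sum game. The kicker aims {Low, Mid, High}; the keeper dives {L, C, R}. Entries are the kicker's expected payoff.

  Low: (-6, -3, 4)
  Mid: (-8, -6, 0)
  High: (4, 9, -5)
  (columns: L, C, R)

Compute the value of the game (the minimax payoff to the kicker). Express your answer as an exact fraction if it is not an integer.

Row minima: Low → -6, Mid → -8, High → -5; maximin = -5.
Column maxima: L → 4, C → 9, R → 4; minimax = 4.
-5 ≠ 4, so there is no saddle point; optimal play is mixed.
Mid is strictly dominated by Low, so the kicker never plays it.
C is strictly dominated by L (it gives the kicker strictly more in every row), so the keeper never plays it.
On the remaining 2×2 (Low, High vs L, R):
Let the kicker play Low with probability p. Expected payoff against L: (-6)p + 4(1−p) = −10p + 4; against R: 4p + (-5)(1−p) = 9p − 5.
Setting these equal: −10p + 4 = 9p − 5 ⇒ −19p = -9 ⇒ p = 9/19, and the value is (-10)·(9/19) + 4 = -14/19.
For the keeper: with q = P(L), equating Low's and High's payoffs gives −10q + 4 = 9q − 5 ⇒ q = 9/19.

-14/19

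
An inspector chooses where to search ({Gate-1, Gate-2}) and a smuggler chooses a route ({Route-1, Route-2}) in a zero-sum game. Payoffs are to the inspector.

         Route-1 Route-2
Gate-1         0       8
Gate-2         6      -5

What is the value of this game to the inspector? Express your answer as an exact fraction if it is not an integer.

Row minima: Gate-1 → 0, Gate-2 → -5; maximin = 0.
Column maxima: Route-1 → 6, Route-2 → 8; minimax = 6.
0 ≠ 6, so there is no saddle point; optimal play is mixed.
Let the inspector play Gate-1 with probability p. Expected payoff against Route-1: 0p + 6(1−p) = −6p + 6; against Route-2: 8p + (-5)(1−p) = 13p − 5.
Setting these equal: −6p + 6 = 13p − 5 ⇒ −19p = -11 ⇒ p = 11/19, and the value is (-6)·(11/19) + 6 = 48/19.
For the smuggler: with q = P(Route-1), equating Gate-1's and Gate-2's payoffs gives −8q + 8 = 11q − 5 ⇒ q = 13/19.

48/19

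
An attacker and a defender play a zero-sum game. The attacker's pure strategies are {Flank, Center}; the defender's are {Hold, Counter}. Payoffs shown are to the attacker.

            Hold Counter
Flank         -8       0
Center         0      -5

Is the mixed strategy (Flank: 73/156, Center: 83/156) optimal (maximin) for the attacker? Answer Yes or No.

No

Against Hold this mix gives (73/156)·(-8) + (83/156)·0 = -146/39.
Against Counter this mix gives (73/156)·0 + (83/156)·(-5) = -415/156.
The defender will play Hold, holding the attacker to -146/39. Shifting weight toward the row that does better against Hold would raise this floor (the equalizing mix achieves -40/13 against both Hold and Counter), so the proposed strategy is not optimal.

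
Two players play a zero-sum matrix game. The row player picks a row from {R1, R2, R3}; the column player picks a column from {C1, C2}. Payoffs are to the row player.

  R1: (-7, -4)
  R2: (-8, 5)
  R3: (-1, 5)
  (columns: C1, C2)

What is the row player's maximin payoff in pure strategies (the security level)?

Row minima: R1 → -7, R2 → -8, R3 → -1.
The best of these is -1.

-1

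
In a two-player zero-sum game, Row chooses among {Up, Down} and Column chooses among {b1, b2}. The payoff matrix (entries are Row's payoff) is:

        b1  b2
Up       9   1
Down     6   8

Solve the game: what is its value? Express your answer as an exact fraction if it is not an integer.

33/5

Row minima: Up → 1, Down → 6; maximin = 6.
Column maxima: b1 → 9, b2 → 8; minimax = 8.
6 ≠ 8, so there is no saddle point; optimal play is mixed.
Let Row play Up with probability p. Expected payoff against b1: 9p + 6(1−p) = 3p + 6; against b2: 1p + 8(1−p) = −7p + 8.
Setting these equal: 3p + 6 = −7p + 8 ⇒ 10p = 2 ⇒ p = 1/5, and the value is (3)·(1/5) + 6 = 33/5.
For Column: with q = P(b1), equating Up's and Down's payoffs gives 8q + 1 = −2q + 8 ⇒ q = 7/10.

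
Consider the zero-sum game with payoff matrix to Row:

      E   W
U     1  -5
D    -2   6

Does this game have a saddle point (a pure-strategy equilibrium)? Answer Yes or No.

Row minima: U → -5, D → -2; maximin = -2.
Column maxima: E → 1, W → 6; minimax = 1.
-2 ≠ 1, so no pure-strategy equilibrium exists.

No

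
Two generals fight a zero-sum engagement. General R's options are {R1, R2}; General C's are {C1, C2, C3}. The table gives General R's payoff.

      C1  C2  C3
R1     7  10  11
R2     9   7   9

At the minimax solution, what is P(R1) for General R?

Row minima: R1 → 7, R2 → 7; maximin = 7.
Column maxima: C1 → 9, C2 → 10, C3 → 11; minimax = 9.
7 ≠ 9, so there is no saddle point; optimal play is mixed.
C3 is strictly dominated by C2 (it gives General R strictly more in every row), so General C never plays it.
On the remaining 2×2 (R1, R2 vs C1, C2):
Let General R play R1 with probability p. Expected payoff against C1: 7p + 9(1−p) = −2p + 9; against C2: 10p + 7(1−p) = 3p + 7.
Setting these equal: −2p + 9 = 3p + 7 ⇒ −5p = -2 ⇒ p = 2/5, and the value is (-2)·(2/5) + 9 = 41/5.
For General C: with q = P(C1), equating R1's and R2's payoffs gives −3q + 10 = 2q + 7 ⇒ q = 3/5.

2/5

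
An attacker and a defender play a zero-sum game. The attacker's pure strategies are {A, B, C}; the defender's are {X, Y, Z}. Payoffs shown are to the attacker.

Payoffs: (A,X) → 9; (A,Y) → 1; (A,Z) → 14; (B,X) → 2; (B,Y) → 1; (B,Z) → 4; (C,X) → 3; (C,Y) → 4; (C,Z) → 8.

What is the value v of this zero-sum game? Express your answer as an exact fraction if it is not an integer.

11/3

Row minima: A → 1, B → 1, C → 3; maximin = 3.
Column maxima: X → 9, Y → 4, Z → 14; minimax = 4.
3 ≠ 4, so there is no saddle point; optimal play is mixed.
B is strictly dominated by C, so the attacker never plays it.
Z is strictly dominated by X (it gives the attacker strictly more in every row), so the defender never plays it.
On the remaining 2×2 (A, C vs X, Y):
Let the attacker play A with probability p. Expected payoff against X: 9p + 3(1−p) = 6p + 3; against Y: 1p + 4(1−p) = −3p + 4.
Setting these equal: 6p + 3 = −3p + 4 ⇒ 9p = 1 ⇒ p = 1/9, and the value is (6)·(1/9) + 3 = 11/3.
For the defender: with q = P(X), equating A's and C's payoffs gives 8q + 1 = −q + 4 ⇒ q = 1/3.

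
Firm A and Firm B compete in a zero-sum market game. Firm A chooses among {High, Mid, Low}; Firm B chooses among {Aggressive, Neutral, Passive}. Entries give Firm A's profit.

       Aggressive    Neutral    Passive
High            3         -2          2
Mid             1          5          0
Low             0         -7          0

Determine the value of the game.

10/9

Row minima: High → -2, Mid → 0, Low → -7; maximin = 0.
Column maxima: Aggressive → 3, Neutral → 5, Passive → 2; minimax = 2.
0 ≠ 2, so there is no saddle point; optimal play is mixed.
Low is strictly dominated by High, so Firm A never plays it.
With Low eliminated, Aggressive is strictly dominated by Passive (it gives Firm A strictly more in every remaining row), so Firm B never plays it.
On the remaining 2×2 (High, Mid vs Neutral, Passive):
Let Firm A play High with probability p. Expected payoff against Neutral: (-2)p + 5(1−p) = −7p + 5; against Passive: 2p + 0(1−p) = 2p.
Setting these equal: −7p + 5 = 2p ⇒ −9p = -5 ⇒ p = 5/9, and the value is (-7)·(5/9) + 5 = 10/9.
For Firm B: with q = P(Neutral), equating High's and Mid's payoffs gives −4q + 2 = 5q ⇒ q = 2/9.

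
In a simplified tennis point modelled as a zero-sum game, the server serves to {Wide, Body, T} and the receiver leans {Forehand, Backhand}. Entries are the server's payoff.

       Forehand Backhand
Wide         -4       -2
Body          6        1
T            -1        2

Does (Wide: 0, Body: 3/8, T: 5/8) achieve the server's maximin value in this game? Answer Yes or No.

Yes

Against Forehand this mix gives (3/8)·6 + (5/8)·(-1) = 13/8.
Against Backhand this mix gives (3/8)·1 + (5/8)·2 = 13/8.
All of the receiver's active replies (Forehand, Backhand) yield 13/8, and no column does worse for the server. The mix makes the receiver indifferent and guarantees 13/8, so it is optimal.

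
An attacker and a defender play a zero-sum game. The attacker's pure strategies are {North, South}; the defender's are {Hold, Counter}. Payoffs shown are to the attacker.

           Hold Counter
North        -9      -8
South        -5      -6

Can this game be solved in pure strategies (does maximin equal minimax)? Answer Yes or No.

Row minima: North → -9, South → -6; maximin = -6.
Column maxima: Hold → -5, Counter → -6; minimax = -6.
maximin = minimax = -6, so a saddle point exists.

Yes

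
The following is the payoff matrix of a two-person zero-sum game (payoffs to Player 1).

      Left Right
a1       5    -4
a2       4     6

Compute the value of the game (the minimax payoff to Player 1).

Row minima: a1 → -4, a2 → 4; maximin = 4.
Column maxima: Left → 5, Right → 6; minimax = 5.
4 ≠ 5, so there is no saddle point; optimal play is mixed.
Let Player 1 play a1 with probability p. Expected payoff against Left: 5p + 4(1−p) = p + 4; against Right: (-4)p + 6(1−p) = −10p + 6.
Setting these equal: p + 4 = −10p + 6 ⇒ 11p = 2 ⇒ p = 2/11, and the value is (1)·(2/11) + 4 = 46/11.
For Player 2: with q = P(Left), equating a1's and a2's payoffs gives 9q − 4 = −2q + 6 ⇒ q = 10/11.

46/11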